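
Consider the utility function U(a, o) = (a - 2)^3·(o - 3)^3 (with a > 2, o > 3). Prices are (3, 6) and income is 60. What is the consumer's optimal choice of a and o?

a* = 8, o* = 6

MU_a = 3·(a−2)^2·(o−3)^3, MU_o = 3·(a−2)^3·(o−3)^2.
MRS = (o−3)/(a−2).
Tangency: set MRS = p_a/p_o = 3/6 = 0.5.
So (o − 3)/(a − 2) = 0.5, i.e. (o − 3) = 0.5·(a − 2).
Rewrite the budget in excess-of-subsistence terms: 3·(a − 2) + 6·(o − 3) = 60 − 3·2 − 6·3 = 36.
Substituting, 6·(a − 2) = 36, so a − 2 = 6 and a* = 8.
Then o − 3 = 0.5·6 = 3, so o* = 6.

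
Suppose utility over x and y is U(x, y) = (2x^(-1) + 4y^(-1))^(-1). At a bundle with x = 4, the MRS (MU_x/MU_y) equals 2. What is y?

y = 8

For CES with ρ = -1, MRS = (2/4)·(y/x)^2.
Setting (2/4)·(y/4)^2 = 2 gives (y/4)^2 = 4, so y/4 = 2 and y = 8.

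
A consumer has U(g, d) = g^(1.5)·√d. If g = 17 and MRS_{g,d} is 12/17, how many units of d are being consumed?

MU_g = 1.5·√g·√d and MU_d = 0.5·g^(1.5)·d^(-0.5).
MRS = MU_g/MU_d = (3)·d/g.
Substitute g = 17: MRS = d/(17/3). Setting d/(17/3) = 12/17 gives d = (12/17)·(17/3) = 4.

d = 4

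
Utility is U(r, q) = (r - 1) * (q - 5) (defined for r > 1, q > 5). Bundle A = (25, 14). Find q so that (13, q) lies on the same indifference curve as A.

q = 23

U(25, 14) = 216.
Set U(13, q) = 216 and solve.
With r = 13: (13 − 1) = 12, so (q − 5) = 216/12 = 18.
So q = 5 + 18 = 23.
Check: U(13, 23) = 216.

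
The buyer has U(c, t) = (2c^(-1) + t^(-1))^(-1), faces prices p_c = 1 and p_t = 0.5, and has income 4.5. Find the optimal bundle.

c* = 3, t* = 3

For CES with ρ = -1, MRS = (2/1)·(t/c)^2.
Tangency: set MRS = p_c/p_t = 1/0.5 = 2.
So (t/c)^2 = 1; taking the square root, t/c = 1, i.e. t = c.
Substitute into the budget 1·c + 0.5·t = 4.5: 1.5·c = 4.5, so c* = 3 and t* = 3.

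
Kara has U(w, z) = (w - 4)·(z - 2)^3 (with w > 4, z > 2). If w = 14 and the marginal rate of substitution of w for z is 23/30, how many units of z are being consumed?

z = 25

MU_w = (z−2)^3, MU_z = 3·(w−4)·(z−2)^2.
MRS = (1/3)·(z−2)/(w−4).
Substitute w = 14: MRS = (z − 2)/30. Setting this equal to 23/30 gives z − 2 = (23/30)·30 = 23, so z = 25.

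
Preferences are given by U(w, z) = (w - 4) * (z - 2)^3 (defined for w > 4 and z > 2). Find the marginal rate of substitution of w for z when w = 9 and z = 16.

MU_w = (z−2)^3, MU_z = 3·(w−4)·(z−2)^2.
MRS = (1/3)·(z−2)/(w−4).
At (9, 16): MRS = 14/15.
So at (9, 16) the consumer would give up 14/15 units of z for one more unit of w.

MRS = 14/15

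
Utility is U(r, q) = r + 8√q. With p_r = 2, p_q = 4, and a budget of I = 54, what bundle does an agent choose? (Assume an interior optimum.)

MU_r = 1, MU_q = 8/(2√q).
MRS = 1 ÷ (8/(2√q)).
Tangency: set MRS = p_r/p_q = 2/4 = 0.5.
MRS depends only on q: 0.25·√q = 0.5 ⇒ √q = 0.5/0.25 = 2 ⇒ q* = 4.
From the budget, 2·r = 54 − 4·4 = 38, so r* = 19.

r* = 19, q* = 4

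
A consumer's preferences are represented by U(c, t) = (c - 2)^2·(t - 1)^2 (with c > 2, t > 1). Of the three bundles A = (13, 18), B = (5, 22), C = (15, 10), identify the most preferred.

Evaluate utility at each bundle:
U(A) = 34969.
U(B) = 3969.
U(C) = 13689.
Highest utility is A, so A ≻ C ≻ B.

Bundle A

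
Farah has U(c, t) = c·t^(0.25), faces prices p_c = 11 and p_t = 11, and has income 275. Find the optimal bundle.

MU_c = t^(0.25) and MU_t = 0.25·c·t^(-0.75).
MRS = MU_c/MU_t = (4)·t/c.
Tangency: set MRS = p_c/p_t = 11/11 = 1.
So (4)·t/c = 1, i.e. t = 0.25·c.
Substitute into the budget 11·c + 11·t = 275: 13.75·c = 275, so c* = 20.
Then t* = 0.25·20 = 5.

c* = 20, t* = 5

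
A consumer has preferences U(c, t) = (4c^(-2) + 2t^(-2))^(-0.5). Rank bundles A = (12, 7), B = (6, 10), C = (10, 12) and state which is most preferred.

Bundle C

Evaluate utility at each bundle:
U(A) = 3.818.
U(B) = 2.762.
U(C) = 4.308.
Highest utility is C, so C ≻ A ≻ B.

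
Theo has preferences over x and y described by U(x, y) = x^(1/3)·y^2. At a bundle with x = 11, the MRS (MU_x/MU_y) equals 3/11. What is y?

y = 18

MU_x = 1/3·x^(-2/3)·y^2 and MU_y = 2·x^(1/3)·y.
MRS = MU_x/MU_y = (1/6)·y/x.
Substitute x = 11: MRS = y/66. Setting y/66 = 3/11 gives y = (3/11)·66 = 18.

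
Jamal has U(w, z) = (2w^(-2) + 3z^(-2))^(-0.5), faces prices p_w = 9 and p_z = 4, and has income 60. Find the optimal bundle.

w* = 4, z* = 6

For CES with ρ = -2, MRS = (2/3)·(z/w)^3.
Tangency: set MRS = p_w/p_z = 9/4 = 2.25.
So (z/w)^3 = 3.375; taking the cube root, z/w = 1.5, i.e. z = 1.5·w.
Substitute into the budget 9·w + 4·z = 60: 15·w = 60, so w* = 4 and z* = 1.5·4 = 6.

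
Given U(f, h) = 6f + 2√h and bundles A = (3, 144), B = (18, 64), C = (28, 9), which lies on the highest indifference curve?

Evaluate utility at each bundle:
U(A) = 42.000.
U(B) = 124.000.
U(C) = 174.000.
Highest utility is C, so C ≻ B ≻ A.

Bundle C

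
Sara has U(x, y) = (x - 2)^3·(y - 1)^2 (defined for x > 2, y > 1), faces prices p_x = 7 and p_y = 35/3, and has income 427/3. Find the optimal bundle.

x* = 12, y* = 5

MU_x = 3·(x−2)^2·(y−1)^2, MU_y = 2·(x−2)^3·(y−1).
MRS = (3/2)·(y−1)/(x−2).
Tangency: set MRS = p_x/p_y = 7/(35/3) = 0.6.
So (3/2)·(y − 1)/(x − 2) = 0.6, i.e. (y − 1) = 0.4·(x − 2).
Rewrite the budget in excess-of-subsistence terms: 7·(x − 2) + (35/3)·(y − 1) = 427/3 − 7·2 − (35/3)·1 = 350/3.
Substituting, (35/3)·(x − 2) = 350/3, so x − 2 = 10 and x* = 12.
Then y − 1 = 0.4·10 = 4, so y* = 5.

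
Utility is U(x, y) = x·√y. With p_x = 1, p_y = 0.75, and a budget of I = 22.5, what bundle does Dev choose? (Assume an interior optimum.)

x* = 15, y* = 10

MU_x = √y and MU_y = 0.5·x·y^(-0.5).
MRS = MU_x/MU_y = (2)·y/x.
Tangency: set MRS = p_x/p_y = 1/0.75 = 4/3.
So (2)·y/x = 4/3, i.e. y = (2/3)·x.
Substitute into the budget 1·x + 0.75·y = 22.5: 1.5·x = 22.5, so x* = 15.
Then y* = (2/3)·15 = 10.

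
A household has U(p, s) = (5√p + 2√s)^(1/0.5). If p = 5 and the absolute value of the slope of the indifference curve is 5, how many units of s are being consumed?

s = 20

For CES with ρ = 0.5, MRS = (5/2)·√(s/p).
Setting (5/2)·√(s/5) = 5 gives √(s/5) = 2, so s/5 = 4 and s = 20.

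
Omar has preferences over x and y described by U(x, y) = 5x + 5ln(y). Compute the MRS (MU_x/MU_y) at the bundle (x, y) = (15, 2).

MU_x = 5, MU_y = 5/y.
MRS = 5 ÷ (5/y).
At (15, 2): MRS = 2.
The indifference curve has slope −2 at this bundle.

MRS = 2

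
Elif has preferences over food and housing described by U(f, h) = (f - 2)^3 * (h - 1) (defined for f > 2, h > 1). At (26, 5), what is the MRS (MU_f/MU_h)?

MU_f = 3·(f−2)^2·(h−1), MU_h = (f−2)^3.
MRS = (3/1)·(h−1)/(f−2).
At (26, 5): MRS = 0.5.
That is, one extra unit of f is worth 0.5 units of h at the margin.

MRS = 0.5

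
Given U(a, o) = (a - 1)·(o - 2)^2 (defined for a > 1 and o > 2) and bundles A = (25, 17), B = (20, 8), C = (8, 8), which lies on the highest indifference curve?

Bundle A

Evaluate utility at each bundle:
U(A) = 5400.
U(B) = 684.
U(C) = 252.
Highest utility is A, so A ≻ B ≻ C.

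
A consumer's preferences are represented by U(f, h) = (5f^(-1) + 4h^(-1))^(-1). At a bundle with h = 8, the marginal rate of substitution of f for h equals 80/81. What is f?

For CES with ρ = -1, MRS = (5/4)·(h/f)^2.
Setting (5/4)·(8/f)^2 = 80/81 gives (8/f)^2 = 64/81, so 8/f = 8/9 and f = 9.

f = 9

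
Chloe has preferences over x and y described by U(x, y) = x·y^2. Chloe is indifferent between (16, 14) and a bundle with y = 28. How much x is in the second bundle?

x = 4

U(16, 14) = 3136.
Set U(x, 28) = 3136 and solve.
With y = 28: 28^2 = 784, so x = 3136/784 = 4.
Check: U(4, 28) = 3136.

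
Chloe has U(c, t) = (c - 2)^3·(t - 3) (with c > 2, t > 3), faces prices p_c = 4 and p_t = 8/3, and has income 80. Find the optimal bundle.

MU_c = 3·(c−2)^2·(t−3), MU_t = (c−2)^3.
MRS = (3/1)·(t−3)/(c−2).
Tangency: set MRS = p_c/p_t = 4/(8/3) = 1.5.
So (3/1)·(t − 3)/(c − 2) = 1.5, i.e. (t − 3) = 0.5·(c − 2).
Rewrite the budget in excess-of-subsistence terms: 4·(c − 2) + (8/3)·(t − 3) = 80 − 4·2 − (8/3)·3 = 64.
Substituting, (16/3)·(c − 2) = 64, so c − 2 = 12 and c* = 14.
Then t − 3 = 0.5·12 = 6, so t* = 9.

c* = 14, t* = 9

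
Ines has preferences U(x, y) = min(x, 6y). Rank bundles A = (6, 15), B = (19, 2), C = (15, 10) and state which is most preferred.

Evaluate utility at each bundle:
U(A) = 6.
U(B) = 12.
U(C) = 15.
Highest utility is C, so C ≻ B ≻ A.

Bundle C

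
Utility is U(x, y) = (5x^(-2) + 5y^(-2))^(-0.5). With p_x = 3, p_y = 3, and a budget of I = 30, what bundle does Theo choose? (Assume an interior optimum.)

For CES with ρ = -2, MRS = (y/x)^3.
Tangency: set MRS = p_x/p_y = 3/3 = 1.
So (y/x)^3 = 1; taking the cube root, y/x = 1, i.e. y = x.
Substitute into the budget 3·x + 3·y = 30: 6·x = 30, so x* = 5 and y* = 5.

x* = 5, y* = 5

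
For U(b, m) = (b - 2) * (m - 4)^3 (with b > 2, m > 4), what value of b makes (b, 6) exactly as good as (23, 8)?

b = 170

U(23, 8) = 1344.
Set U(b, 6) = 1344 and solve.
With m = 6: (6 − 4)^3 = 8, so (b − 2) = 1344/8 = 168.
So b = 2 + 168 = 170.
Check: U(170, 6) = 1344.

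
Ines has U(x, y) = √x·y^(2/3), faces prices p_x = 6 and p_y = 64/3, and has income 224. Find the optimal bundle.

x* = 16, y* = 6

MU_x = 0.5·x^(-0.5)·y^(2/3) and MU_y = 2/3·√x·y^(-1/3).
MRS = MU_x/MU_y = (0.75)·y/x.
Tangency: set MRS = p_x/p_y = 6/(64/3) = 9/32.
So (0.75)·y/x = 9/32, i.e. y = 0.375·x.
Substitute into the budget 6·x + (64/3)·y = 224: 14·x = 224, so x* = 16.
Then y* = 0.375·16 = 6.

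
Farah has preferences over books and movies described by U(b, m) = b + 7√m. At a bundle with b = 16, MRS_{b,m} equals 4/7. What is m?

m = 4

MU_b = 1, MU_m = 7/(2√m).
MRS = 1 ÷ (7/(2√m)).
MRS depends only on m: (2/7)·√m = 4/7 ⇒ √m = (4/7)/(2/7) = 2 ⇒ m = 4.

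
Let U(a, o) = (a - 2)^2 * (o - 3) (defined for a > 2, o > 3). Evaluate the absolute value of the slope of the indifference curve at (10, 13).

MRS = 2.5

MU_a = 2·(a−2)·(o−3), MU_o = (a−2)^2.
MRS = (2/1)·(o−3)/(a−2).
At (10, 13): MRS = 2.5.
The indifference curve has slope −2.5 at this bundle.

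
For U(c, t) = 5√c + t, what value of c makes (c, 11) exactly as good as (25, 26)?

c = 64

U(25, 26) = 51.
Set U(c, 11) = 51 and solve.
With t = 11: 5√c = 51 − 11 = 40, so √c = 8 and c = 64.
Check: U(64, 11) = 51.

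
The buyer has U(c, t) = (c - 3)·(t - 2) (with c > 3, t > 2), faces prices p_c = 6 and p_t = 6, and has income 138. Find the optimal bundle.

MU_c = (t−2), MU_t = (c−3).
MRS = (t−2)/(c−3).
Tangency: set MRS = p_c/p_t = 6/6 = 1.
So (t − 2)/(c − 3) = 1, i.e. (t − 2) = (c − 3).
Rewrite the budget in excess-of-subsistence terms: 6·(c − 3) + 6·(t − 2) = 138 − 6·3 − 6·2 = 108.
Substituting, 12·(c − 3) = 108, so c − 3 = 9 and c* = 12.
Then t − 2 = 9, so t* = 11.

c* = 12, t* = 11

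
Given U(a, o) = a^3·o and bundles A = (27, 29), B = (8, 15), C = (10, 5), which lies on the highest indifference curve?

Bundle A

Evaluate utility at each bundle:
U(A) = 570807.
U(B) = 7680.
U(C) = 5000.
Highest utility is A, so A ≻ B ≻ C.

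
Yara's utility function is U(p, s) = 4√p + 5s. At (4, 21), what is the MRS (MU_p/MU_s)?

MU_p = 4/(2√p), MU_s = 5.
MRS = 4/(2√p) ÷ 5.
At (4, 21): MRS = 0.2.
So at (4, 21) the consumer would give up 0.2 units of s for one more unit of p.

MRS = 0.2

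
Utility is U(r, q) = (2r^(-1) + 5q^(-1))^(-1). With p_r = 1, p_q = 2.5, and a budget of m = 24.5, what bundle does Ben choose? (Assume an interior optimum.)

For CES with ρ = -1, MRS = (2/5)·(q/r)^2.
Tangency: set MRS = p_r/p_q = 1/2.5 = 0.4.
So (q/r)^2 = 1; taking the square root, q/r = 1, i.e. q = r.
Substitute into the budget 1·r + 2.5·q = 24.5: 3.5·r = 24.5, so r* = 7 and q* = 7.

r* = 7, q* = 7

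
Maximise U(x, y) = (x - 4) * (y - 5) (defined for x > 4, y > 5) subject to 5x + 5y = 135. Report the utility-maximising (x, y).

x* = 13, y* = 14

MU_x = (y−5), MU_y = (x−4).
MRS = (y−5)/(x−4).
Tangency: set MRS = p_x/p_y = 5/5 = 1.
So (y − 5)/(x − 4) = 1, i.e. (y − 5) = (x − 4).
Rewrite the budget in excess-of-subsistence terms: 5·(x − 4) + 5·(y − 5) = 135 − 5·4 − 5·5 = 90.
Substituting, 10·(x − 4) = 90, so x − 4 = 9 and x* = 13.
Then y − 5 = 9, so y* = 14.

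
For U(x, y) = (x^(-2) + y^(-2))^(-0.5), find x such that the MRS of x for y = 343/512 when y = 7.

x = 8

For CES with ρ = -2, MRS = (y/x)^3.
Setting (7/x)^3 = 343/512 gives 7/x = 0.875 and x = 8.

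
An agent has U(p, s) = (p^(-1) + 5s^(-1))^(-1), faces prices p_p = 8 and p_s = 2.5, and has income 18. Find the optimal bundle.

For CES with ρ = -1, MRS = (1/5)·(s/p)^2.
Tangency: set MRS = p_p/p_s = 8/2.5 = 3.2.
So (s/p)^2 = 16; taking the square root, s/p = 4, i.e. s = 4·p.
Substitute into the budget 8·p + 2.5·s = 18: 18·p = 18, so p* = 1 and s* = 4·1 = 4.

p* = 1, s* = 4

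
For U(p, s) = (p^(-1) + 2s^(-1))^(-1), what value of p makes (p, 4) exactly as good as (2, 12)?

U depends on (p, s) only through S = p^(-1) + 2s^(-1), so equal utility means equal S. At (2, 12): S = 2/3.
With s = 4: 2·4^(-1) = 0.5, so p^(-1) = 2/3 − 0.5 = 1/6.
Hence p = 1/(1/6) = 6.
Check: U(6, 4) = 1.5.

p = 6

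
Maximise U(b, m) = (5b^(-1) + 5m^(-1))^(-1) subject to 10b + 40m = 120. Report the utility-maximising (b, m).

For CES with ρ = -1, MRS = (m/b)^2.
Tangency: set MRS = p_b/p_m = 10/40 = 0.25.
So (m/b)^2 = 0.25; taking the square root, m/b = 0.5, i.e. m = 0.5·b.
Substitute into the budget 10·b + 40·m = 120: 30·b = 120, so b* = 4 and m* = 0.5·4 = 2.

b* = 4, m* = 2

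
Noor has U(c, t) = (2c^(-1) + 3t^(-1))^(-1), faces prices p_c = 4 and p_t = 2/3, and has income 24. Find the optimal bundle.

For CES with ρ = -1, MRS = (2/3)·(t/c)^2.
Tangency: set MRS = p_c/p_t = 4/(2/3) = 6.
So (t/c)^2 = 9; taking the square root, t/c = 3, i.e. t = 3·c.
Substitute into the budget 4·c + (2/3)·t = 24: 6·c = 24, so c* = 4 and t* = 3·4 = 12.

c* = 4, t* = 12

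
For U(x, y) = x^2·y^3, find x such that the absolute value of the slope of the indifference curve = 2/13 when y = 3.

x = 13

MU_x = 2·x·y^3 and MU_y = 3·x^2·y^2.
MRS = MU_x/MU_y = (2/3)·y/x.
Substitute y = 3: MRS = 2/x. Setting 2/x = 2/13 gives x = 2/(2/13) = 13.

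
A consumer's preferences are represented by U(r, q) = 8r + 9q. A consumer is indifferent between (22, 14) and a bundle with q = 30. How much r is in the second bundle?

U(22, 14) = 302.
Set U(r, 30) = 302 and solve.
8r + 9·30 = 302 ⇒ 8r = 32 ⇒ r = 4.
Check: U(4, 30) = 302.

r = 4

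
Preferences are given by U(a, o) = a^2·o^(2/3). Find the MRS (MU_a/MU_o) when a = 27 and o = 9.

MU_a = 2·a·o^(2/3) and MU_o = 2/3·a^2·o^(-1/3).
MRS = MU_a/MU_o = (3)·o/a.
At (27, 9): MRS = 1.
That is, one extra unit of a is worth 1 units of o at the margin.

MRS = 1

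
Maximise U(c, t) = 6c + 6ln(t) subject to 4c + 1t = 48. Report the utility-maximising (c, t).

c* = 11, t* = 4

MU_c = 6, MU_t = 6/t.
MRS = 6 ÷ (6/t).
Tangency: set MRS = p_c/p_t = 4/1 = 4.
MRS depends only on t: t = 4 ⇒ t* = 4.
From the budget, 4·c = 48 − 1·4 = 44, so c* = 11.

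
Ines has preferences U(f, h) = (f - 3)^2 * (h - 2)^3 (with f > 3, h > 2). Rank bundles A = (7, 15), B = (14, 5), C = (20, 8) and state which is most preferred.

Evaluate utility at each bundle:
U(A) = 35152.
U(B) = 3267.
U(C) = 62424.
Highest utility is C, so C ≻ A ≻ B.

Bundle C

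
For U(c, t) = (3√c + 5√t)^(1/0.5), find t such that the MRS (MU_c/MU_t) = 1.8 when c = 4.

t = 36

For CES with ρ = 0.5, MRS = (3/5)·√(t/c).
Setting (3/5)·√(t/4) = 1.8 gives √(t/4) = 3, so t/4 = 9 and t = 36.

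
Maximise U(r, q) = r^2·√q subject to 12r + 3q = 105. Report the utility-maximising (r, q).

r* = 7, q* = 7

MU_r = 2·r·√q and MU_q = 0.5·r^2·q^(-0.5).
MRS = MU_r/MU_q = (4)·q/r.
Tangency: set MRS = p_r/p_q = 12/3 = 4.
So (4)·q/r = 4, i.e. q = r.
Substitute into the budget 12·r + 3·q = 105: 15·r = 105, so r* = 7.
Then q* = 7.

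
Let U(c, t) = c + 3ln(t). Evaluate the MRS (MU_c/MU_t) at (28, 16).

MRS = 16/3

MU_c = 1, MU_t = 3/t.
MRS = 1 ÷ (3/t).
At (28, 16): MRS = 16/3.
So at (28, 16) the consumer would give up 16/3 units of t for one more unit of c.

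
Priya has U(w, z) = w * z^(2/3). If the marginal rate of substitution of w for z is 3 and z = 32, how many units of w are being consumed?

MU_w = z^(2/3) and MU_z = 2/3·w·z^(-1/3).
MRS = MU_w/MU_z = (1.5)·z/w.
Substitute z = 32: MRS = 48/w. Setting 48/w = 3 gives w = 48/3 = 16.

w = 16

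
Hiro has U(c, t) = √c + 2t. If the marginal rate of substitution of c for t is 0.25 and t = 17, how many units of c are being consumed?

c = 1

MU_c = 1/(2√c), MU_t = 2.
MRS = 1/(2√c) ÷ 2.
MRS depends only on c: 0.25/√c = 0.25 ⇒ √c = 0.25/0.25 = 1 ⇒ c = 1.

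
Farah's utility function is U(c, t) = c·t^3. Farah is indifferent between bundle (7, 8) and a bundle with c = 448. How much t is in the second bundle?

t = 2

U(7, 8) = 3584.
Set U(448, t) = 3584 and solve.
With c = 448: t^3 = 3584/448 = 8; taking the cube root, t = 2.
Check: U(448, 2) = 3584.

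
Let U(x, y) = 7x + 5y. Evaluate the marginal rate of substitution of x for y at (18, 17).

MRS = 1.4

MU_x = 7, MU_y = 5, so MRS = 7/5 = 1.4 at every bundle.
At (18, 17): MRS = 1.4.
The indifference curve has slope −1.4 at this bundle.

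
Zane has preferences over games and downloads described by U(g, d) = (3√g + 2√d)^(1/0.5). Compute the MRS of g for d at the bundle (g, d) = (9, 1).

For CES with ρ = 0.5, MRS = (3/2)·√(d/g).
At (9, 1): MRS = 0.5.
The indifference curve has slope −0.5 at this bundle.

MRS = 0.5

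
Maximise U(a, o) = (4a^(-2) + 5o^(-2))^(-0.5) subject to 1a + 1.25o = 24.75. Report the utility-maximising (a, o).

a* = 11, o* = 11

For CES with ρ = -2, MRS = (4/5)·(o/a)^3.
Tangency: set MRS = p_a/p_o = 1/1.25 = 0.8.
So (o/a)^3 = 1; taking the cube root, o/a = 1, i.e. o = a.
Substitute into the budget 1·a + 1.25·o = 24.75: 2.25·a = 24.75, so a* = 11 and o* = 11.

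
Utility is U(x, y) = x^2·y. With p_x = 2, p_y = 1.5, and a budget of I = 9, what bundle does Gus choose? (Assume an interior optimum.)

MU_x = 2·x·y and MU_y = x^2.
MRS = MU_x/MU_y = (2/1)·y/x.
Tangency: set MRS = p_x/p_y = 2/1.5 = 4/3.
So (2/1)·y/x = 4/3, i.e. y = (2/3)·x.
Substitute into the budget 2·x + 1.5·y = 9: 3·x = 9, so x* = 3.
Then y* = (2/3)·3 = 2.

x* = 3, y* = 2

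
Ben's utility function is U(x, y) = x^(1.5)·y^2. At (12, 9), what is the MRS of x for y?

MU_x = 1.5·√x·y^2 and MU_y = 2·x^(1.5)·y.
MRS = MU_x/MU_y = (0.75)·y/x.
At (12, 9): MRS = 9/16.
So at (12, 9) the consumer would give up 9/16 units of y for one more unit of x.

MRS = 9/16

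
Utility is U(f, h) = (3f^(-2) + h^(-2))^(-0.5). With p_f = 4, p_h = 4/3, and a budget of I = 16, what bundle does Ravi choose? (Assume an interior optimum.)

For CES with ρ = -2, MRS = (3/1)·(h/f)^3.
Tangency: set MRS = p_f/p_h = 4/(4/3) = 3.
So (h/f)^3 = 1; taking the cube root, h/f = 1, i.e. h = f.
Substitute into the budget 4·f + (4/3)·h = 16: (16/3)·f = 16, so f* = 3 and h* = 3.

f* = 3, h* = 3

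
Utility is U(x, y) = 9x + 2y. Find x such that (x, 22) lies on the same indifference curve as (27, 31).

x = 29

U(27, 31) = 305.
Set U(x, 22) = 305 and solve.
9x + 2·22 = 305 ⇒ 9x = 261 ⇒ x = 29.
Check: U(29, 22) = 305.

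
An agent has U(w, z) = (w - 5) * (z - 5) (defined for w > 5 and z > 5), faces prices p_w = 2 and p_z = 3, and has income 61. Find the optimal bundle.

MU_w = (z−5), MU_z = (w−5).
MRS = (z−5)/(w−5).
Tangency: set MRS = p_w/p_z = 2/3.
So (z − 5)/(w − 5) = 2/3, i.e. (z − 5) = (2/3)·(w − 5).
Rewrite the budget in excess-of-subsistence terms: 2·(w − 5) + 3·(z − 5) = 61 − 2·5 − 3·5 = 36.
Substituting, 4·(w − 5) = 36, so w − 5 = 9 and w* = 14.
Then z − 5 = (2/3)·9 = 6, so z* = 11.

w* = 14, z* = 11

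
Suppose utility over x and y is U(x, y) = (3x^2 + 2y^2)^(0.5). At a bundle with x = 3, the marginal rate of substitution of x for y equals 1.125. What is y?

y = 4

For CES with ρ = 2, MRS = (3/2)·(y/x)^(-1).
Setting (3/2)·(y/3)^(-1) = 1.125 gives (y/3)^(-1) = 0.75, so y/3 = 4/3 and y = 4.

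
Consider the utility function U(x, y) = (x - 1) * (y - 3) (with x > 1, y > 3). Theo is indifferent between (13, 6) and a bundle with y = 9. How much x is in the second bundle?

U(13, 6) = 36.
Set U(x, 9) = 36 and solve.
With y = 9: (9 − 3) = 6, so (x − 1) = 36/6 = 6.
So x = 1 + 6 = 7.
Check: U(7, 9) = 36.

x = 7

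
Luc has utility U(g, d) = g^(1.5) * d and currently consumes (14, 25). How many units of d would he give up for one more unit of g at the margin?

MU_g = 1.5·√g·d and MU_d = g^(1.5).
MRS = MU_g/MU_d = (1.5)·d/g.
At (14, 25): MRS = 75/28.
The indifference curve has slope −75/28 at this bundle.

MRS = 75/28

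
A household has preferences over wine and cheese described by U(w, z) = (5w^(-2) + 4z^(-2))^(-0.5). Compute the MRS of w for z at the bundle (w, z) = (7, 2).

MRS = 10/343

For CES with ρ = -2, MRS = (5/4)·(z/w)^3.
At (7, 2): MRS = 10/343.
That is, one extra unit of w is worth 10/343 units of z at the margin.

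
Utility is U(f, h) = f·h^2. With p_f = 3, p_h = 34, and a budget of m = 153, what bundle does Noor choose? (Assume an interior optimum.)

f* = 17, h* = 3

MU_f = h^2 and MU_h = 2·f·h.
MRS = MU_f/MU_h = (1/2)·h/f.
Tangency: set MRS = p_f/p_h = 3/34.
So (1/2)·h/f = 3/34, i.e. h = (3/17)·f.
Substitute into the budget 3·f + 34·h = 153: 9·f = 153, so f* = 17.
Then h* = (3/17)·17 = 3.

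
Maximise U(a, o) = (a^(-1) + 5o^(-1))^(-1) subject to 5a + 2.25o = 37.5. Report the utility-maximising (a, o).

a* = 3, o* = 10

For CES with ρ = -1, MRS = (1/5)·(o/a)^2.
Tangency: set MRS = p_a/p_o = 5/2.25 = 20/9.
So (o/a)^2 = 100/9; taking the square root, o/a = 10/3, i.e. o = (10/3)·a.
Substitute into the budget 5·a + 2.25·o = 37.5: 12.5·a = 37.5, so a* = 3 and o* = (10/3)·3 = 10.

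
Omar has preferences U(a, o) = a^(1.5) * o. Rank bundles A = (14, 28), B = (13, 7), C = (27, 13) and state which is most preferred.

Evaluate utility at each bundle:
U(A) = 1466.730.
U(B) = 328.105.
U(C) = 1823.850.
Highest utility is C, so C ≻ A ≻ B.

Bundle C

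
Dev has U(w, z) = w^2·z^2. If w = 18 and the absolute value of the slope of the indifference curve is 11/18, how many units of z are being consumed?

z = 11

MU_w = 2·w·z^2 and MU_z = 2·w^2·z.
MRS = MU_w/MU_z = z/w.
Substitute w = 18: MRS = z/18. Setting z/18 = 11/18 gives z = (11/18)·18 = 11.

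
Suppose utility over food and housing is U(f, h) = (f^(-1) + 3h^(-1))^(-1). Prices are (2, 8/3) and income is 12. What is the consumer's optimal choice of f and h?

For CES with ρ = -1, MRS = (1/3)·(h/f)^2.
Tangency: set MRS = p_f/p_h = 2/(8/3) = 0.75.
So (h/f)^2 = 2.25; taking the square root, h/f = 1.5, i.e. h = 1.5·f.
Substitute into the budget 2·f + (8/3)·h = 12: 6·f = 12, so f* = 2 and h* = 1.5·2 = 3.

f* = 2, h* = 3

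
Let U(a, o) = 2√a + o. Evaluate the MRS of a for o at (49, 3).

MU_a = 2/(2√a), MU_o = 1.
MRS = 2/(2√a) ÷ 1.
At (49, 3): MRS = 1/7.
That is, one extra unit of a is worth 1/7 units of o at the margin.

MRS = 1/7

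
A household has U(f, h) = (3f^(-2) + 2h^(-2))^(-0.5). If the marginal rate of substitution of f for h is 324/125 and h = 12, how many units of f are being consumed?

f = 10

For CES with ρ = -2, MRS = (3/2)·(h/f)^3.
Setting (3/2)·(12/f)^3 = 324/125 gives (12/f)^3 = 216/125, so 12/f = 1.2 and f = 10.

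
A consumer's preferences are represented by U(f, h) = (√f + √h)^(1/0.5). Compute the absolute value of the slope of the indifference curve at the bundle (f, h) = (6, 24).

For CES with ρ = 0.5, MRS = √(h/f).
At (6, 24): MRS = 2.
The indifference curve has slope −2 at this bundle.

MRS = 2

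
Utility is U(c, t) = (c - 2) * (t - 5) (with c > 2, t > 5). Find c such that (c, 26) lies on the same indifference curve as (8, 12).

c = 4

U(8, 12) = 42.
Set U(c, 26) = 42 and solve.
With t = 26: (26 − 5) = 21, so (c − 2) = 42/21 = 2.
So c = 2 + 2 = 4.
Check: U(4, 26) = 42.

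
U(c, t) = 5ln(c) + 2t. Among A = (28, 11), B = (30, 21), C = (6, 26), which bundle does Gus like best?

Bundle C

Evaluate utility at each bundle:
U(A) = 38.661.
U(B) = 59.006.
U(C) = 60.959.
Highest utility is C, so C ≻ B ≻ A.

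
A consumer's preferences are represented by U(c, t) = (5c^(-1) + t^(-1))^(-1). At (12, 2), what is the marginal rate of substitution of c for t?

For CES with ρ = -1, MRS = (5/1)·(t/c)^2.
At (12, 2): MRS = 5/36.
So at (12, 2) the consumer would give up 5/36 units of t for one more unit of c.

MRS = 5/36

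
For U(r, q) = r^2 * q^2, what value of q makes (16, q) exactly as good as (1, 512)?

U(1, 512) = 262144.
Set U(16, q) = 262144 and solve.
With r = 16: 16^2 = 256, so q^2 = 262144/256 = 1024; taking the square root, q = 32.
Check: U(16, 32) = 262144.

q = 32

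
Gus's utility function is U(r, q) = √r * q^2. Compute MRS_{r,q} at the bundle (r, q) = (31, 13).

MRS = 13/124

MU_r = 0.5·r^(-0.5)·q^2 and MU_q = 2·√r·q.
MRS = MU_r/MU_q = (0.25)·q/r.
At (31, 13): MRS = 13/124.
That is, one extra unit of r is worth 13/124 units of q at the margin.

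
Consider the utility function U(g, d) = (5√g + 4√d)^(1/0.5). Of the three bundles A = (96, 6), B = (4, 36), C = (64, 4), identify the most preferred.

Evaluate utility at each bundle:
U(A) = 3456.000.
U(B) = 1156.000.
U(C) = 2304.000.
Highest utility is A, so A ≻ C ≻ B.

Bundle A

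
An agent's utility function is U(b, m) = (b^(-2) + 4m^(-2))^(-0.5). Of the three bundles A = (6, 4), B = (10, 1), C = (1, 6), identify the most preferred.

Bundle A

Evaluate utility at each bundle:
U(A) = 1.897.
U(B) = 0.499.
U(C) = 0.949.
Highest utility is A, so A ≻ C ≻ B.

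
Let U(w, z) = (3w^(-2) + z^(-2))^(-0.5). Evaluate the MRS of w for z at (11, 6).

MRS = 648/1331

For CES with ρ = -2, MRS = (3/1)·(z/w)^3.
At (11, 6): MRS = 648/1331.
That is, one extra unit of w is worth 648/1331 units of z at the margin.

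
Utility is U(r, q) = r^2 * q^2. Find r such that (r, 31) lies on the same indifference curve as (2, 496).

r = 32

U(2, 496) = 984064.
Set U(r, 31) = 984064 and solve.
With q = 31: 31^2 = 961, so r^2 = 984064/961 = 1024; taking the square root, r = 32.
Check: U(32, 31) = 984064.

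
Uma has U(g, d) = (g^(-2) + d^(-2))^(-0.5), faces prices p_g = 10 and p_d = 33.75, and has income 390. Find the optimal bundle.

For CES with ρ = -2, MRS = (d/g)^3.
Tangency: set MRS = p_g/p_d = 10/33.75 = 8/27.
So (d/g)^3 = 8/27; taking the cube root, d/g = 2/3, i.e. d = (2/3)·g.
Substitute into the budget 10·g + 33.75·d = 390: 32.5·g = 390, so g* = 12 and d* = (2/3)·12 = 8.

g* = 12, d* = 8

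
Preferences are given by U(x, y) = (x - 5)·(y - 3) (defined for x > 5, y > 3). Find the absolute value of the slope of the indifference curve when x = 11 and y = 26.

MRS = 23/6

MU_x = (y−3), MU_y = (x−5).
MRS = (y−3)/(x−5).
At (11, 26): MRS = 23/6.
That is, one extra unit of x is worth 23/6 units of y at the margin.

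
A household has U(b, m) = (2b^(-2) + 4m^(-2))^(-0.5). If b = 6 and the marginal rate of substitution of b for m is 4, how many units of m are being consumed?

m = 12

For CES with ρ = -2, MRS = (2/4)·(m/b)^3.
Setting (2/4)·(m/6)^3 = 4 gives (m/6)^3 = 8, so m/6 = 2 and m = 12.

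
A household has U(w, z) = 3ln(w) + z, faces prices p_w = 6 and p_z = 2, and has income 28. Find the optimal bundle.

MU_w = 3/w, MU_z = 1.
MRS = 3/w ÷ 1.
Tangency: set MRS = p_w/p_z = 6/2 = 3.
MRS depends only on w: 3/w = 3 ⇒ w* = 3/3 = 1.
From the budget, 2·z = 28 − 6·1 = 22, so z* = 11.

w* = 1, z* = 11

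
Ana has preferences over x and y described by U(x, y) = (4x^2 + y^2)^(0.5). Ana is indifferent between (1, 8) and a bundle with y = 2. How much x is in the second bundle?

U depends on (x, y) only through S = 4x^2 + y^2, so equal utility means equal S. At (1, 8): S = 68.
With y = 2: 2^2 = 4, so 4x^2 = 68 − 4 = 64, i.e. x^2 = 16.
Hence x = √16 = 4.
Check: U(4, 2) = 8.2462.

x = 4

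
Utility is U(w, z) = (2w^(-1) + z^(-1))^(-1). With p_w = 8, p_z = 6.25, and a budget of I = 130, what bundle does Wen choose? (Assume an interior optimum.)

w* = 10, z* = 8

For CES with ρ = -1, MRS = (2/1)·(z/w)^2.
Tangency: set MRS = p_w/p_z = 8/6.25 = 32/25.
So (z/w)^2 = 16/25; taking the square root, z/w = 0.8, i.e. z = 0.8·w.
Substitute into the budget 8·w + 6.25·z = 130: 13·w = 130, so w* = 10 and z* = 0.8·10 = 8.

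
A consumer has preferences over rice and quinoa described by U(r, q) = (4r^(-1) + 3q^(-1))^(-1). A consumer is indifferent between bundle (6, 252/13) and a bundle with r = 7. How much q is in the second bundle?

U depends on (r, q) only through S = 4r^(-1) + 3q^(-1), so equal utility means equal S. At (6, 252/13): S = 23/28.
With r = 7: 4·7^(-1) = 4/7, so 3q^(-1) = 23/28 − 4/7 = 0.25, i.e. q^(-1) = 1/12.
Hence q = 1/(1/12) = 12.
Check: U(7, 12) = 1.2174.

q = 12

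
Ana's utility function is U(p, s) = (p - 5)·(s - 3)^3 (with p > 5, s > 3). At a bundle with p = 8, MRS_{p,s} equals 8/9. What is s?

s = 11

MU_p = (s−3)^3, MU_s = 3·(p−5)·(s−3)^2.
MRS = (1/3)·(s−3)/(p−5).
Substitute p = 8: MRS = (s − 3)/9. Setting this equal to 8/9 gives s − 3 = (8/9)·9 = 8, so s = 11.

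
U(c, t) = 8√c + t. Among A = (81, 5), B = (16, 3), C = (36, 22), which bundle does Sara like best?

Evaluate utility at each bundle:
U(A) = 77.000.
U(B) = 35.000.
U(C) = 70.000.
Highest utility is A, so A ≻ C ≻ B.

Bundle A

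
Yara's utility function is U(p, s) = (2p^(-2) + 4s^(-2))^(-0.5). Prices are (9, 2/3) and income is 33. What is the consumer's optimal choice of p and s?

p* = 3, s* = 9

For CES with ρ = -2, MRS = (2/4)·(s/p)^3.
Tangency: set MRS = p_p/p_s = 9/(2/3) = 13.5.
So (s/p)^3 = 27; taking the cube root, s/p = 3, i.e. s = 3·p.
Substitute into the budget 9·p + (2/3)·s = 33: 11·p = 33, so p* = 3 and s* = 3·3 = 9.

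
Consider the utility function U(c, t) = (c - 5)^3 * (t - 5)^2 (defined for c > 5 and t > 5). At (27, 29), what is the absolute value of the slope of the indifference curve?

MU_c = 3·(c−5)^2·(t−5)^2, MU_t = 2·(c−5)^3·(t−5).
MRS = (3/2)·(t−5)/(c−5).
At (27, 29): MRS = 18/11.
That is, one extra unit of c is worth 18/11 units of t at the margin.

MRS = 18/11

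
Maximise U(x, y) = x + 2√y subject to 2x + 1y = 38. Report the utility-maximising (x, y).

x* = 17, y* = 4

MU_x = 1, MU_y = 2/(2√y).
MRS = 1 ÷ (2/(2√y)).
Tangency: set MRS = p_x/p_y = 2/1 = 2.
MRS depends only on y: √y = 2 ⇒ √y = 2 ⇒ y* = 4.
From the budget, 2·x = 38 − 1·4 = 34, so x* = 17.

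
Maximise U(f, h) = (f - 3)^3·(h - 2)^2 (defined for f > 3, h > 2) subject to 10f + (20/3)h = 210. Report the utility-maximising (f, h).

f* = 13, h* = 12

MU_f = 3·(f−3)^2·(h−2)^2, MU_h = 2·(f−3)^3·(h−2).
MRS = (3/2)·(h−2)/(f−3).
Tangency: set MRS = p_f/p_h = 10/(20/3) = 1.5.
So (3/2)·(h − 2)/(f − 3) = 1.5, i.e. (h − 2) = (f − 3).
Rewrite the budget in excess-of-subsistence terms: 10·(f − 3) + (20/3)·(h − 2) = 210 − 10·3 − (20/3)·2 = 500/3.
Substituting, (50/3)·(f − 3) = 500/3, so f − 3 = 10 and f* = 13.
Then h − 2 = 10, so h* = 12.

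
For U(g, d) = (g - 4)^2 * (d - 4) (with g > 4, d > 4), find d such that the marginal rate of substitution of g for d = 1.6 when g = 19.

MU_g = 2·(g−4)·(d−4), MU_d = (g−4)^2.
MRS = (2/1)·(d−4)/(g−4).
Substitute g = 19: MRS = (d − 4)/7.5. Setting this equal to 1.6 gives d − 4 = 1.6·7.5 = 12, so d = 16.

d = 16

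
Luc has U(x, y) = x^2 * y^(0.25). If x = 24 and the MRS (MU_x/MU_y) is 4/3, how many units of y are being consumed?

y = 4

MU_x = 2·x·y^(0.25) and MU_y = 0.25·x^2·y^(-0.75).
MRS = MU_x/MU_y = (8)·y/x.
Substitute x = 24: MRS = y/3. Setting y/3 = 4/3 gives y = (4/3)·3 = 4.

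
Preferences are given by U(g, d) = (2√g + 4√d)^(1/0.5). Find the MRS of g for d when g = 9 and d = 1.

For CES with ρ = 0.5, MRS = (2/4)·√(d/g).
At (9, 1): MRS = 1/6.
The indifference curve has slope −1/6 at this bundle.

MRS = 1/6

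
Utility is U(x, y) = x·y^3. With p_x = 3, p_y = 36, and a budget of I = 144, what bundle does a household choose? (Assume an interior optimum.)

x* = 12, y* = 3

MU_x = y^3 and MU_y = 3·x·y^2.
MRS = MU_x/MU_y = (1/3)·y/x.
Tangency: set MRS = p_x/p_y = 3/36 = 1/12.
So (1/3)·y/x = 1/12, i.e. y = 0.25·x.
Substitute into the budget 3·x + 36·y = 144: 12·x = 144, so x* = 12.
Then y* = 0.25·12 = 3.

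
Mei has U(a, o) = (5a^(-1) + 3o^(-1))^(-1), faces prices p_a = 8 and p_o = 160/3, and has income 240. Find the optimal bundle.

For CES with ρ = -1, MRS = (5/3)·(o/a)^2.
Tangency: set MRS = p_a/p_o = 8/(160/3) = 0.15.
So (o/a)^2 = 9/100; taking the square root, o/a = 0.3, i.e. o = 0.3·a.
Substitute into the budget 8·a + (160/3)·o = 240: 24·a = 240, so a* = 10 and o* = 0.3·10 = 3.

a* = 10, o* = 3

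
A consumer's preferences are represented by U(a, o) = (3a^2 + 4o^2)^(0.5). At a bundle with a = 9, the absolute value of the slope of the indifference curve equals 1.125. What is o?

For CES with ρ = 2, MRS = (3/4)·(o/a)^(-1).
Setting (3/4)·(o/9)^(-1) = 1.125 gives (o/9)^(-1) = 1.5, so o/9 = 2/3 and o = 6.

o = 6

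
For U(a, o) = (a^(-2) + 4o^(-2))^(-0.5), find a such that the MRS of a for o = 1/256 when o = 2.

For CES with ρ = -2, MRS = (1/4)·(o/a)^3.
Setting (1/4)·(2/a)^3 = 1/256 gives (2/a)^3 = 1/64, so 2/a = 0.25 and a = 8.

a = 8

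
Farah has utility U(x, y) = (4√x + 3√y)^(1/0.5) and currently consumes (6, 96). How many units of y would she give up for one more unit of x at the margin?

MRS = 16/3

For CES with ρ = 0.5, MRS = (4/3)·√(y/x).
At (6, 96): MRS = 16/3.
That is, one extra unit of x is worth 16/3 units of y at the margin.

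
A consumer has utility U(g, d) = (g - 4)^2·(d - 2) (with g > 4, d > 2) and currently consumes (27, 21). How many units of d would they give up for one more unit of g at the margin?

MU_g = 2·(g−4)·(d−2), MU_d = (g−4)^2.
MRS = (2/1)·(d−2)/(g−4).
At (27, 21): MRS = 38/23.
That is, one extra unit of g is worth 38/23 units of d at the margin.

MRS = 38/23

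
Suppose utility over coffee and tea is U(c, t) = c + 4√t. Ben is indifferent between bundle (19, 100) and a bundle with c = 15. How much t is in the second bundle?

t = 121

U(19, 100) = 59.
Set U(15, t) = 59 and solve.
With c = 15: 4√t = 59 − 15 = 44, so √t = 11 and t = 121.
Check: U(15, 121) = 59.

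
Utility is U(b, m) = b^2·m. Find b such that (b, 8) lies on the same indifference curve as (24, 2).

b = 12

U(24, 2) = 1152.
Set U(b, 8) = 1152 and solve.
With m = 8: b^2 = 1152/8 = 144; taking the square root, b = 12.
Check: U(12, 8) = 1152.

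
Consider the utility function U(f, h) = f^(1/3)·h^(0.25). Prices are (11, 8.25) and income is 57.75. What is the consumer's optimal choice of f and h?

f* = 3, h* = 3

MU_f = 1/3·f^(-2/3)·h^(0.25) and MU_h = 0.25·f^(1/3)·h^(-0.75).
MRS = MU_f/MU_h = (4/3)·h/f.
Tangency: set MRS = p_f/p_h = 11/8.25 = 4/3.
So (4/3)·h/f = 4/3, i.e. h = f.
Substitute into the budget 11·f + 8.25·h = 57.75: 19.25·f = 57.75, so f* = 3.
Then h* = 3.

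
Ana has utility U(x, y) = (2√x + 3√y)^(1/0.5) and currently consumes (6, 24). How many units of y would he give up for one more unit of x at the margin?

For CES with ρ = 0.5, MRS = (2/3)·√(y/x).
At (6, 24): MRS = 4/3.
The indifference curve has slope −4/3 at this bundle.

MRS = 4/3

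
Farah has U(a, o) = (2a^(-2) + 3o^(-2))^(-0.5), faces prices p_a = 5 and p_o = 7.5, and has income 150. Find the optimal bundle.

a* = 12, o* = 12

For CES with ρ = -2, MRS = (2/3)·(o/a)^3.
Tangency: set MRS = p_a/p_o = 5/7.5 = 2/3.
So (o/a)^3 = 1; taking the cube root, o/a = 1, i.e. o = a.
Substitute into the budget 5·a + 7.5·o = 150: 12.5·a = 150, so a* = 12 and o* = 12.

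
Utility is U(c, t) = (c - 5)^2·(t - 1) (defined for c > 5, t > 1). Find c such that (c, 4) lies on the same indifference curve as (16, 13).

U(16, 13) = 1452.
Set U(c, 4) = 1452 and solve.
With t = 4: (4 − 1) = 3, so (c − 5)^2 = 1452/3 = 484.
Taking the square root (with c > 5): c − 5 = 22, so c = 27.
Check: U(27, 4) = 1452.

c = 27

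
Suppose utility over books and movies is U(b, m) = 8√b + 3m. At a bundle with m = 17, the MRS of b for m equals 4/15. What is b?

MU_b = 8/(2√b), MU_m = 3.
MRS = 8/(2√b) ÷ 3.
MRS depends only on b: (4/3)/√b = 4/15 ⇒ √b = (4/3)/(4/15) = 5 ⇒ b = 25.

b = 25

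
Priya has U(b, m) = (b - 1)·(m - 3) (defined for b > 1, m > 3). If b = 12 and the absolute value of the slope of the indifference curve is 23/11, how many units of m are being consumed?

m = 26

MU_b = (m−3), MU_m = (b−1).
MRS = (m−3)/(b−1).
Substitute b = 12: MRS = (m − 3)/11. Setting this equal to 23/11 gives m − 3 = (23/11)·11 = 23, so m = 26.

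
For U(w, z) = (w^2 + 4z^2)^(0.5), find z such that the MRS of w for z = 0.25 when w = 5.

For CES with ρ = 2, MRS = (1/4)·(z/w)^(-1).
Setting (1/4)·(z/5)^(-1) = 0.25 gives (z/5)^(-1) = 1, so z/5 = 1 and z = 5.

z = 5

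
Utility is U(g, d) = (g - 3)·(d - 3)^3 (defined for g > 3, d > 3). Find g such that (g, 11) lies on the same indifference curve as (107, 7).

g = 16

U(107, 7) = 6656.
Set U(g, 11) = 6656 and solve.
With d = 11: (11 − 3)^3 = 512, so (g − 3) = 6656/512 = 13.
So g = 3 + 13 = 16.
Check: U(16, 11) = 6656.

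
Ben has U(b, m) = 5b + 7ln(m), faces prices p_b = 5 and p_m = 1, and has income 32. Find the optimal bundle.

b* = 5, m* = 7

MU_b = 5, MU_m = 7/m.
MRS = 5 ÷ (7/m).
Tangency: set MRS = p_b/p_m = 5/1 = 5.
MRS depends only on m: (5/7)·m = 5 ⇒ m* = 5/(5/7) = 7.
From the budget, 5·b = 32 − 1·7 = 25, so b* = 5.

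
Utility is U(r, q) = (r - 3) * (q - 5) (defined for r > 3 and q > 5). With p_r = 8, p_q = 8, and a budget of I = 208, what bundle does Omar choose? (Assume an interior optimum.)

r* = 12, q* = 14

MU_r = (q−5), MU_q = (r−3).
MRS = (q−5)/(r−3).
Tangency: set MRS = p_r/p_q = 8/8 = 1.
So (q − 5)/(r − 3) = 1, i.e. (q − 5) = (r − 3).
Rewrite the budget in excess-of-subsistence terms: 8·(r − 3) + 8·(q − 5) = 208 − 8·3 − 8·5 = 144.
Substituting, 16·(r − 3) = 144, so r − 3 = 9 and r* = 12.
Then q − 5 = 9, so q* = 14.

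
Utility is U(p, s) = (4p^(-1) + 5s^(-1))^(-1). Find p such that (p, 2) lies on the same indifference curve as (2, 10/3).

U depends on (p, s) only through S = 4p^(-1) + 5s^(-1), so equal utility means equal S. At (2, 10/3): S = 3.5.
With s = 2: 5·2^(-1) = 2.5, so 4p^(-1) = 3.5 − 2.5 = 1, i.e. p^(-1) = 0.25.
Hence p = 1/0.25 = 4.
Check: U(4, 2) = 0.2857.

p = 4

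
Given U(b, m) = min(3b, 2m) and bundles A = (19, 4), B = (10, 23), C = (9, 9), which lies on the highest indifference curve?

Evaluate utility at each bundle:
U(A) = 8.
U(B) = 30.
U(C) = 18.
Highest utility is B, so B ≻ C ≻ A.

Bundle B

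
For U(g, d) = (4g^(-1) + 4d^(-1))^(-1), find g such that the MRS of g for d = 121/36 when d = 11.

For CES with ρ = -1, MRS = (d/g)^2.
Setting (11/g)^2 = 121/36 gives 11/g = 11/6 and g = 6.

g = 6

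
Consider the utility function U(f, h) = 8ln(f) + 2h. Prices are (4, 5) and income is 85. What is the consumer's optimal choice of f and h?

f* = 5, h* = 13

MU_f = 8/f, MU_h = 2.
MRS = 8/f ÷ 2.
Tangency: set MRS = p_f/p_h = 4/5 = 0.8.
MRS depends only on f: 4/f = 0.8 ⇒ f* = 4/0.8 = 5.
From the budget, 5·h = 85 − 4·5 = 65, so h* = 13.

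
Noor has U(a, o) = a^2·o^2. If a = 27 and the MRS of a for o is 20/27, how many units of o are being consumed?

MU_a = 2·a·o^2 and MU_o = 2·a^2·o.
MRS = MU_a/MU_o = o/a.
Substitute a = 27: MRS = o/27. Setting o/27 = 20/27 gives o = (20/27)·27 = 20.

o = 20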